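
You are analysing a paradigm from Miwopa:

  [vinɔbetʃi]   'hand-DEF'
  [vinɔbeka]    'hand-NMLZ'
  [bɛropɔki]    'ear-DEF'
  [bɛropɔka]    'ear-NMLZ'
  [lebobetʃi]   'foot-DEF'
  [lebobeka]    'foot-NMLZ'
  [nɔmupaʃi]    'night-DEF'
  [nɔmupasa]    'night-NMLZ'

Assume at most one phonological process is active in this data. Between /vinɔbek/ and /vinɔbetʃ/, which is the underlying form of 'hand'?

The stem for 'hand' ends in [tʃ] in [vinɔbetʃi] but [k] in [vinɔbeka].
But 'ear' keeps [k] in both environments ([bɛropɔki], [bɛropɔka]), so there is no rule changing /k/ to [tʃ] before the DEF suffix.
The underlying segment must be /tʃ/; palato-alveolar /tʃ/ and /ʃ/ become [k] and [s] when no front vowel follows, yielding [k] there.

/vinɔbetʃ/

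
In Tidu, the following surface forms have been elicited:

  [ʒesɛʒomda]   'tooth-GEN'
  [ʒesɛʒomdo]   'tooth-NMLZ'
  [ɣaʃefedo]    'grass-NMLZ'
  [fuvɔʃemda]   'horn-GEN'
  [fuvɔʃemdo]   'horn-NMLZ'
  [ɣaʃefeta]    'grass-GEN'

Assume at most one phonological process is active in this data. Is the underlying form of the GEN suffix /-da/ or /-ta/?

The GEN morpheme has two allomorphs, [-da] and [-ta].
The NMLZ suffix, which begins with [d], is invariant after every stem; so [d] is not altered by any rule here.
The GEN suffix is therefore /-ta/ underlyingly, with post-nasal voicing: voiceless stops become voiced after a nasal.

/-ta/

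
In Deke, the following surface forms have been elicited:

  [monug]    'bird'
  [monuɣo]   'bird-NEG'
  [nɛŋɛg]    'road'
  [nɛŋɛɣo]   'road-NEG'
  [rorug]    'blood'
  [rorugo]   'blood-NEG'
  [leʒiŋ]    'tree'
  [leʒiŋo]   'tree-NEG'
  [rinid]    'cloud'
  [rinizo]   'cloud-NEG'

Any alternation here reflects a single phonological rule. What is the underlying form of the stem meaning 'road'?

/nɛŋɛɣ/

The stem for 'road' ends in [g] in [nɛŋɛg] but [ɣ] in [nɛŋɛɣo].
But 'blood' keeps [g] in both environments ([rorug], [rorugo]), so there is no rule changing /g/ to [ɣ] before the NEG suffix.
Therefore /ɣ/ is basic and [g] is derived by word-final hardening (voiced fricatives become stops word-finally).
Hence 'road' is /nɛŋɛɣ/ underlyingly.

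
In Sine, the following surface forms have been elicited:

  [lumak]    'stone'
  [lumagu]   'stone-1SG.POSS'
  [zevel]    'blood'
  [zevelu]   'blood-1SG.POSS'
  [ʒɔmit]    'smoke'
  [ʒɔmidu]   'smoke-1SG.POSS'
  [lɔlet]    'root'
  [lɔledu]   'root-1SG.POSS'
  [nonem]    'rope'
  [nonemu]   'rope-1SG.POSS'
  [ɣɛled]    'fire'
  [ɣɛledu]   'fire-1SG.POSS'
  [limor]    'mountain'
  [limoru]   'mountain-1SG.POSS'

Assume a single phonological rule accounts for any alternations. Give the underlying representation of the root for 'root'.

The root 'root' surfaces as [lɔlet] and [lɔledu], with a stem-final [t] ~ [d] alternation.
If /d/ were underlying and a rule turned it into [t] in isolation, 'fire' would also alternate; but it has [d] in both [ɣɛled] and [ɣɛledu].
So /t/ is underlying, and a rule of intervocalic voicing — voiceless stops become voiced between vowels — gives [d].

/lɔlet/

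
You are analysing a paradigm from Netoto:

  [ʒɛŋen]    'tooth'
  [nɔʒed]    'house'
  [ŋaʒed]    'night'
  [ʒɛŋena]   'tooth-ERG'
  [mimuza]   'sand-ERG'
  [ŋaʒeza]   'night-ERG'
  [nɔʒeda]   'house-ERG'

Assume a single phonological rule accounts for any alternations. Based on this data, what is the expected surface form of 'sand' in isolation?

[mimud]

The root 'night' surfaces as [ŋaʒeza] and [ŋaʒed], with a stem-final [z] ~ [d] alternation.
The stem 'house' ([nɔʒeda], [nɔʒed]) shows [d] unchanged in both environments, so [d] cannot be basic with [z] derived before the ERG suffix.
The alternation reflects word-final hardening: voiced fricatives become stops word-finally. /z/ is underlying.
The one attested form of 'sand', [mimuza], shows underlying /mimuz/. Applying the same rule word-finally gives [mimud].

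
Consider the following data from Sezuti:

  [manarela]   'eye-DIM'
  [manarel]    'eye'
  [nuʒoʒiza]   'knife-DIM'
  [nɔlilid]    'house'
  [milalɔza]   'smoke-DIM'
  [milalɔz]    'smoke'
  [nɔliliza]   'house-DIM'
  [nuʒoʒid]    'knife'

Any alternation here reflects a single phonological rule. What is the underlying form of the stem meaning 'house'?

/nɔlilid/

The stem for 'house' ends in [d] in [nɔlilid] but [z] in [nɔliliza].
Compare 'smoke', with invariant [z] in [milalɔz] and [milalɔza]: an analysis with underlying /z/ and a rule producing [d] in isolation would wrongly predict alternation here too.
The underlying segment must be /d/; voiced stops become fricatives between vowels, yielding [z] there.
Hence 'house' is /nɔlilid/ underlyingly.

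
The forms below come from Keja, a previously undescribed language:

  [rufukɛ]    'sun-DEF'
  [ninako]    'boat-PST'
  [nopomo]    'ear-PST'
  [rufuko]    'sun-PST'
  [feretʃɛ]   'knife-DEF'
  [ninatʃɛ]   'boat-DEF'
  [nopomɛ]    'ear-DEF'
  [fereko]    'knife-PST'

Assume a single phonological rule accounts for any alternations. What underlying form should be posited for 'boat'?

/ninatʃ/

In [ninatʃɛ] and [ninako] the final segment of 'boat' alternates: [tʃ] ~ [k].
If /k/ were underlying and a rule turned it into [tʃ] before the DEF suffix, 'sun' would also alternate; but it has [k] in both [rufukɛ] and [rufuko].
The alternation reflects depalatalization: palato-alveolar /tʃ/ becomes [k] when no front vowel follows. /tʃ/ is underlying.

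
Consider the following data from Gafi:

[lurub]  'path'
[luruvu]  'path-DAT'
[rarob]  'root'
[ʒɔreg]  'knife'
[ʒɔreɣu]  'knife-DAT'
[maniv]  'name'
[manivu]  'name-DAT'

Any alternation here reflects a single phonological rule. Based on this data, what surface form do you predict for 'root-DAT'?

[rarovu]

The root 'path' surfaces as [lurub] and [luruvu], with a stem-final [b] ~ [v] alternation.
But 'name' keeps [v] in both environments ([maniv], [manivu]), so there is no rule changing /v/ to [b] in isolation.
The alternation reflects intervocalic spirantization: voiced stops become fricatives between vowels. /b/ is underlying.
The one attested form of 'root', [rarob], shows underlying /rarob/. Applying the same rule between vowels gives [rarovu].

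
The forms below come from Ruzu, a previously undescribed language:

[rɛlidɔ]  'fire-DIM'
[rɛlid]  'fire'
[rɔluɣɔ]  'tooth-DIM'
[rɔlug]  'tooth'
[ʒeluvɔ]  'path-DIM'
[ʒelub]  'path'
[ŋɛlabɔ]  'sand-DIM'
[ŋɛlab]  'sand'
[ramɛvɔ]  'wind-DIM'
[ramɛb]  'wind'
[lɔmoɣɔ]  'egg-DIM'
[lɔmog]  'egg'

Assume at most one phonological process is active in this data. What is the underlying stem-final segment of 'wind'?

'wind' shows [v] ~ [b] at the end of the stem ([ramɛvɔ] vs [ramɛb]).
Compare 'sand', with invariant [b] in [ŋɛlabɔ] and [ŋɛlab]: an analysis with underlying /b/ and a rule producing [v] before the DIM suffix would wrongly predict alternation here too.
The underlying segment must be /v/; voiced fricatives become stops word-finally, yielding [b] there.

/v/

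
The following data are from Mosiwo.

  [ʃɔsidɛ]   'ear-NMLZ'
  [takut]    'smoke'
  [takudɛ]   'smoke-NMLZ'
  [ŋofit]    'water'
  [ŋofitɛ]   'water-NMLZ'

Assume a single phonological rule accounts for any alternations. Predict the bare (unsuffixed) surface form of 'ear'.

[ʃɔsit]

The root 'smoke' surfaces as [takut] and [takudɛ], with a stem-final [t] ~ [d] alternation.
If /t/ were underlying and a rule turned it into [d] before the NMLZ suffix, 'water' would also alternate; but it has [t] in both [ŋofit] and [ŋofitɛ].
The alternation reflects word-final obstruent devoicing: voiced obstruents become voiceless word-finally. /d/ is underlying.
From [ʃɔsidɛ] the stem 'ear' is /ʃɔsid/; word-finally this yields [ʃɔsit].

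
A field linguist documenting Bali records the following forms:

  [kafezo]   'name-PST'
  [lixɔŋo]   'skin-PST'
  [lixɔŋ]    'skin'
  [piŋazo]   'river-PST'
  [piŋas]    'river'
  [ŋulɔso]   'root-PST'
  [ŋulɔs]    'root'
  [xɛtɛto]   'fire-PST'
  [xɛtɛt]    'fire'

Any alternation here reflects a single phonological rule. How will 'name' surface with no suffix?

In [piŋazo] and [piŋas] the final segment of 'river' alternates: [z] ~ [s].
The stem 'root' ([ŋulɔso], [ŋulɔs]) shows [s] unchanged in both environments, so [s] cannot be basic with [z] derived before the PST suffix.
So /z/ is underlying, and a rule of word-final obstruent devoicing — voiced obstruents become voiceless word-finally — gives [s].
From [kafezo] the stem 'name' is /kafez/; word-finally this yields [kafes].

[kafes]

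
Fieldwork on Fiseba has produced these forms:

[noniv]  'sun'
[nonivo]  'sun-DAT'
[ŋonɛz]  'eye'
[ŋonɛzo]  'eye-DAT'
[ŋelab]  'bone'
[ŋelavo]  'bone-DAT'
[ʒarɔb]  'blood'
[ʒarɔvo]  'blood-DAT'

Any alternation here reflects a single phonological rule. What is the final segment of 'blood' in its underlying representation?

In [ʒarɔb] and [ʒarɔvo] the final segment of 'blood' alternates: [b] ~ [v].
But 'sun' keeps [v] in both environments ([noniv], [nonivo]), so there is no rule changing /v/ to [b] in isolation.
The alternation reflects intervocalic spirantization: voiced stops become fricatives between vowels. /b/ is underlying.

/b/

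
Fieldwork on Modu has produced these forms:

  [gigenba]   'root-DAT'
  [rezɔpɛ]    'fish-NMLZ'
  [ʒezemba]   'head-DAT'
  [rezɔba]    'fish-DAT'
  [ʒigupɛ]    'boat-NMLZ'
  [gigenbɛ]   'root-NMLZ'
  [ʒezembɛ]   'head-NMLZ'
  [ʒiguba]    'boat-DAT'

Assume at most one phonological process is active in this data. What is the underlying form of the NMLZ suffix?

/-pɛ/

The NMLZ suffix surfaces as [-bɛ] and [-pɛ], depending on the final segment of the stem.
The DAT suffix, which begins with [b], is invariant after every stem; so [b] is not altered by any rule here.
The NMLZ suffix is therefore /-pɛ/ underlyingly, with post-nasal voicing: voiceless stops become voiced after a nasal.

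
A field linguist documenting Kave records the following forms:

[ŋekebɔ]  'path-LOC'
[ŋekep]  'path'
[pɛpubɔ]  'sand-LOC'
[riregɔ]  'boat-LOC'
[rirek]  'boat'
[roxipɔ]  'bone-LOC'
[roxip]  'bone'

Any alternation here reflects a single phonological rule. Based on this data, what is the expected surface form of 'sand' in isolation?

[pɛpup]

'path' shows [b] ~ [p] at the end of the stem ([ŋekebɔ] vs [ŋekep]).
The stem 'bone' ([roxipɔ], [roxip]) shows [p] unchanged in both environments, so [p] cannot be basic with [b] derived before the LOC suffix.
The alternation reflects word-final obstruent devoicing: voiced obstruents become voiceless word-finally. /b/ is underlying.
The one attested form of 'sand', [pɛpubɔ], shows underlying /pɛpub/. Applying the same rule word-finally gives [pɛpup].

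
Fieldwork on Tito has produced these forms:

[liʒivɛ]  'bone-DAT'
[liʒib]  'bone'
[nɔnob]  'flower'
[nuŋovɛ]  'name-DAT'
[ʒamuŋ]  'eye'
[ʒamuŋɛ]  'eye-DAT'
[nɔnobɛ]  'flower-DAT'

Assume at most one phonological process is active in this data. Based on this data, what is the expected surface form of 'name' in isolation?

[nuŋob]

The stem for 'bone' ends in [b] in [liʒib] but [v] in [liʒivɛ].
Compare 'flower', with invariant [b] in [nɔnob] and [nɔnobɛ]: an analysis with underlying /b/ and a rule producing [v] before the DAT suffix would wrongly predict alternation here too.
So /v/ is underlying, and a rule of word-final hardening — voiced fricatives become stops word-finally — gives [b].
From [nuŋovɛ] the stem 'name' is /nuŋov/; word-finally this yields [nuŋob].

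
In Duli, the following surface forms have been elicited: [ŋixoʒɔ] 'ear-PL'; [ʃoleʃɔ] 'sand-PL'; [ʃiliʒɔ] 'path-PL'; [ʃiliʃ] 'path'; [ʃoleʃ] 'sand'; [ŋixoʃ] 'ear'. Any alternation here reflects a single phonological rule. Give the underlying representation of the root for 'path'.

The root 'path' surfaces as [ʃiliʒɔ] and [ʃiliʃ], with a stem-final [ʒ] ~ [ʃ] alternation.
Compare 'sand', with invariant [ʃ] in [ʃoleʃɔ] and [ʃoleʃ]: an analysis with underlying /ʃ/ and a rule producing [ʒ] before the PL suffix would wrongly predict alternation here too.
The alternation reflects word-final obstruent devoicing: voiced obstruents become voiceless word-finally. /ʒ/ is underlying.

/ʃiliʒ/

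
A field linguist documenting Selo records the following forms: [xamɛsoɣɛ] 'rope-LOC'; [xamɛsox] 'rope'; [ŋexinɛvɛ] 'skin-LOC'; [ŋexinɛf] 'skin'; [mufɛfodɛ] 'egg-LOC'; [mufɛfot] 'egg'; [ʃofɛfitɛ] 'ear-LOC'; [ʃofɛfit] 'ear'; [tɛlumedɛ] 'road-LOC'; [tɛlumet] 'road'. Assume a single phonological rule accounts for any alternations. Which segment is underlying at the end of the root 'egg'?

/d/

'egg' shows [d] ~ [t] at the end of the stem ([mufɛfodɛ] vs [mufɛfot]).
The stem 'ear' ([ʃofɛfitɛ], [ʃofɛfit]) shows [t] unchanged in both environments, so [t] cannot be basic with [d] derived before the LOC suffix.
The underlying segment must be /d/; voiced obstruents become voiceless word-finally, yielding [t] there.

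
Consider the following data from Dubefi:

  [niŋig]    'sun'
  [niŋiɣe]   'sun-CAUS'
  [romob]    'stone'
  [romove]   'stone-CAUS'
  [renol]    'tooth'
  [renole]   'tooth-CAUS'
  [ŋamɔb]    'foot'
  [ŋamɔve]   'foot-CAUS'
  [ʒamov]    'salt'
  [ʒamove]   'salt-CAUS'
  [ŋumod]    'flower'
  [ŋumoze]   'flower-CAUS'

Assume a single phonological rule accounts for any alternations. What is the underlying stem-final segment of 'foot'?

In [ŋamɔb] and [ŋamɔve] the final segment of 'foot' alternates: [b] ~ [v].
If /v/ were underlying and a rule turned it into [b] in isolation, 'salt' would also alternate; but it has [v] in both [ʒamov] and [ʒamove].
The alternation reflects intervocalic spirantization: voiced stops become fricatives between vowels. /b/ is underlying.

/b/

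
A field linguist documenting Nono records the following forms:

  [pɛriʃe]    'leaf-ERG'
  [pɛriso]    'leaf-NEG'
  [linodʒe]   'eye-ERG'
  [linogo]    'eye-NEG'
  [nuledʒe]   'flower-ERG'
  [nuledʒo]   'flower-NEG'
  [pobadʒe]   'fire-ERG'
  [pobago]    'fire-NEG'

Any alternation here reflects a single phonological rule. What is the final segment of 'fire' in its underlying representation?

/g/

In [pobadʒe] and [pobago] the final segment of 'fire' alternates: [dʒ] ~ [g].
But 'flower' keeps [dʒ] in both environments ([nuledʒe], [nuledʒo]), so there is no rule changing /dʒ/ to [g] before the NEG suffix.
So /g/ is underlying, and a rule of palatalization before a front vowel — /g/ and /s/ become palato-alveolar [dʒ] and [ʃ] before a front vowel — gives [dʒ].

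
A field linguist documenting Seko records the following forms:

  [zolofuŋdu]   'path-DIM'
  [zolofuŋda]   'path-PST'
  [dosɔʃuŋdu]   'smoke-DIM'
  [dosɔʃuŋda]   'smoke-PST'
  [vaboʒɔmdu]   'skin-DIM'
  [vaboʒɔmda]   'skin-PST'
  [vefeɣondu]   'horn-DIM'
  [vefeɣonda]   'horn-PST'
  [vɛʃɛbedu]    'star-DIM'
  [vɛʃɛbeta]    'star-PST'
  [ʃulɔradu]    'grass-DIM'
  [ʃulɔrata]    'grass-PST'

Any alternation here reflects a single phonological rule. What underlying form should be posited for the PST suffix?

/-ta/

The PST suffix surfaces as [-da] and [-ta], depending on the final segment of the stem.
The DIM suffix, which begins with [d], is invariant after every stem; so [d] is not altered by any rule here.
The PST suffix is therefore /-ta/ underlyingly, with post-nasal voicing: voiceless stops become voiced after a nasal.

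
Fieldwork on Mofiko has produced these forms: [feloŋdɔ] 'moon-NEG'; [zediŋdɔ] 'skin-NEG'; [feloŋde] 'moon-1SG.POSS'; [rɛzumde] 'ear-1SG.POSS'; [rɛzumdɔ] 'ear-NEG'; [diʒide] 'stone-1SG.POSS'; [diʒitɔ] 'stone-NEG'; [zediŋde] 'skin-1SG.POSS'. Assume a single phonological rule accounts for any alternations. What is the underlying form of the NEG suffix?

/-tɔ/

The NEG suffix surfaces as [-dɔ] and [-tɔ], depending on the final segment of the stem.
By contrast the 1SG.POSS suffix keeps its initial [d] throughout — that segment must be underlying.
The NEG suffix is therefore /-tɔ/ underlyingly, with post-nasal voicing: voiceless stops become voiced after a nasal.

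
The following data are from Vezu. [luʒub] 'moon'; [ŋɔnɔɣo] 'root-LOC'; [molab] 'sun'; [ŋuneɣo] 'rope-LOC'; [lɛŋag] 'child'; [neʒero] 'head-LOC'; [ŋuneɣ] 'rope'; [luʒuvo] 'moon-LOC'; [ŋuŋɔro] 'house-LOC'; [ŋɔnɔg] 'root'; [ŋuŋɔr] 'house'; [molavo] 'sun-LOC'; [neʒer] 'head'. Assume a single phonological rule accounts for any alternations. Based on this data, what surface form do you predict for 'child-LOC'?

[lɛŋaɣo]

The stem for 'root' ends in [g] in [ŋɔnɔg] but [ɣ] in [ŋɔnɔɣo].
If /ɣ/ were underlying and a rule turned it into [g] in isolation, 'rope' would also alternate; but it has [ɣ] in both [ŋuneɣ] and [ŋuneɣo].
The underlying segment must be /g/; voiced stops become fricatives between vowels, yielding [ɣ] there.
From [lɛŋag] the stem 'child' is /lɛŋag/; between vowels this yields [lɛŋaɣo].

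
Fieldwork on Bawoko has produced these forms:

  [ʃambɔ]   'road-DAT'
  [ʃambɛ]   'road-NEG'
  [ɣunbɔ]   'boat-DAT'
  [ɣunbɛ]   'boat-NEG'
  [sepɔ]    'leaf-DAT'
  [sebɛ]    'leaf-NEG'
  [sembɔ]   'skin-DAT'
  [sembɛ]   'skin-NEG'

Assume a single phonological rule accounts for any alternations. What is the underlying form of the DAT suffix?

The DAT morpheme has two allomorphs, [-bɔ] and [-pɔ].
By contrast the NEG suffix keeps its initial [b] throughout — that segment must be underlying.
So the underlying form is /-pɔ/, and voiceless stops become voiced after a nasal.

/-pɔ/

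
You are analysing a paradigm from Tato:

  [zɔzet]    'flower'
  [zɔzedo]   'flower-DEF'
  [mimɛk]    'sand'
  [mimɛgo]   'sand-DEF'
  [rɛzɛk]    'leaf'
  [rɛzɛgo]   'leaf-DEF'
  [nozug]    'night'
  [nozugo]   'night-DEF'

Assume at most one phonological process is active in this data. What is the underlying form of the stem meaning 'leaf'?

The stem for 'leaf' ends in [k] in [rɛzɛk] but [g] in [rɛzɛgo].
The stem 'night' ([nozug], [nozugo]) shows [g] unchanged in both environments, so [g] cannot be basic with [k] derived in isolation.
The alternation reflects intervocalic voicing: voiceless stops become voiced between vowels. /k/ is underlying.

/rɛzɛk/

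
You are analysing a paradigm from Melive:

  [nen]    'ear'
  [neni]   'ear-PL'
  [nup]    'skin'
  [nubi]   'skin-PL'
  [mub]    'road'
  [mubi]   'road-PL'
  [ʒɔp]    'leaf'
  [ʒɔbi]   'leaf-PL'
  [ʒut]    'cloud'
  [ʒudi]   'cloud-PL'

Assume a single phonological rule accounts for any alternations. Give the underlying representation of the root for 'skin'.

The root 'skin' surfaces as [nup] and [nubi], with a stem-final [p] ~ [b] alternation.
But 'road' keeps [b] in both environments ([mub], [mubi]), so there is no rule changing /b/ to [p] in isolation.
The underlying segment must be /p/; voiceless stops become voiced between vowels, yielding [b] there.

/nup/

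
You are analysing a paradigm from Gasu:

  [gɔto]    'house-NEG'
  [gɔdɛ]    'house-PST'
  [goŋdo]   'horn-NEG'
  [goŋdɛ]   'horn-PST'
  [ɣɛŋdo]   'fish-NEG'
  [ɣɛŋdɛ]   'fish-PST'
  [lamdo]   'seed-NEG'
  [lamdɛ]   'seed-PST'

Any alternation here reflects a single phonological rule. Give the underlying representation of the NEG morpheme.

/-to/

The NEG suffix surfaces as [-do] and [-to], depending on the final segment of the stem.
The PST suffix, which begins with [d], is invariant after every stem; so [d] is not altered by any rule here.
The NEG suffix is therefore /-to/ underlyingly, with post-nasal voicing: voiceless stops become voiced after a nasal.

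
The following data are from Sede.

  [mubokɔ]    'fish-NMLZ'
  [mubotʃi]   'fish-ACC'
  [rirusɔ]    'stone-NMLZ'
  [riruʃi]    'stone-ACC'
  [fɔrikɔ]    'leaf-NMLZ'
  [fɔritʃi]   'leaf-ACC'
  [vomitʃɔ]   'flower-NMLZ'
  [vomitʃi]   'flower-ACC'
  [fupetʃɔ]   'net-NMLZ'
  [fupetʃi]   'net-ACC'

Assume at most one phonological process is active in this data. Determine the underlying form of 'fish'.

In [mubokɔ] and [mubotʃi] the final segment of 'fish' alternates: [k] ~ [tʃ].
If /tʃ/ were underlying and a rule turned it into [k] before the NMLZ suffix, 'flower' would also alternate; but it has [tʃ] in both [vomitʃɔ] and [vomitʃi].
Therefore /k/ is basic and [tʃ] is derived by palatalization before a front vowel (/k/ and /s/ become palato-alveolar [tʃ] and [ʃ] before a front vowel).

/mubok/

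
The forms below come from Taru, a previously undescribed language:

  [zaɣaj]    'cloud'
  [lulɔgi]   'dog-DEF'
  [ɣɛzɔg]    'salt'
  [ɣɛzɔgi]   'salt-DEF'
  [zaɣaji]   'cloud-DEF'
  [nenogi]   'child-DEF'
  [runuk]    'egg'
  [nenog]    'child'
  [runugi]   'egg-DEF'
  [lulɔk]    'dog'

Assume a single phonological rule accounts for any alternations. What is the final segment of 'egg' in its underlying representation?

/k/

The stem for 'egg' ends in [k] in [runuk] but [g] in [runugi].
But 'salt' keeps [g] in both environments ([ɣɛzɔg], [ɣɛzɔgi]), so there is no rule changing /g/ to [k] in isolation.
The underlying segment must be /k/; voiceless stops become voiced between vowels, yielding [g] there.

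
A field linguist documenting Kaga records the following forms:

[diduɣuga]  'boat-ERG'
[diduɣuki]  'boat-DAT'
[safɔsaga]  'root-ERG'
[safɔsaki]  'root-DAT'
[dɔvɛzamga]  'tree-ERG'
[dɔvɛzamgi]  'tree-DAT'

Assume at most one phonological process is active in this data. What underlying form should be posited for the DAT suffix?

The DAT morpheme has two allomorphs, [-gi] and [-ki].
The ERG suffix, which begins with [g], is invariant after every stem; so [g] is not altered by any rule here.
So the underlying form is /-ki/, and voiceless stops become voiced after a nasal.

/-ki/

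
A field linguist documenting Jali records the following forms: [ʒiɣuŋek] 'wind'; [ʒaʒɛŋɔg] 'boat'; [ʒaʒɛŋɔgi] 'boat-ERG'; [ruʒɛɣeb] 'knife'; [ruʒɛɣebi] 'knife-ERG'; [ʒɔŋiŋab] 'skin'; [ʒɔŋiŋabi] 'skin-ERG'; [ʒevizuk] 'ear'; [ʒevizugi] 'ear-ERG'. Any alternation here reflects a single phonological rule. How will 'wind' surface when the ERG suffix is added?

The stem for 'ear' ends in [k] in [ʒevizuk] but [g] in [ʒevizugi].
Compare 'boat', with invariant [g] in [ʒaʒɛŋɔg] and [ʒaʒɛŋɔgi]: an analysis with underlying /g/ and a rule producing [k] in isolation would wrongly predict alternation here too.
So /k/ is underlying, and a rule of intervocalic voicing — voiceless stops become voiced between vowels — gives [g].
From [ʒiɣuŋek] the stem 'wind' is /ʒiɣuŋek/; between vowels this yields [ʒiɣuŋegi].

[ʒiɣuŋegi]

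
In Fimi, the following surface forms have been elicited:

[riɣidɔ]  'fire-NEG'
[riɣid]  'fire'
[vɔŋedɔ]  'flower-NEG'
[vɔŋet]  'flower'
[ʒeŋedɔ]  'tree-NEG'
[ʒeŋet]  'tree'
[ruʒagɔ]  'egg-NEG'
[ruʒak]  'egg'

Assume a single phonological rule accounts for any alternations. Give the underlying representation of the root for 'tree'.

/ʒeŋet/

'tree' shows [d] ~ [t] at the end of the stem ([ʒeŋedɔ] vs [ʒeŋet]).
If /d/ were underlying and a rule turned it into [t] in isolation, 'fire' would also alternate; but it has [d] in both [riɣidɔ] and [riɣid].
So /t/ is underlying, and a rule of intervocalic voicing — voiceless stops become voiced between vowels — gives [d].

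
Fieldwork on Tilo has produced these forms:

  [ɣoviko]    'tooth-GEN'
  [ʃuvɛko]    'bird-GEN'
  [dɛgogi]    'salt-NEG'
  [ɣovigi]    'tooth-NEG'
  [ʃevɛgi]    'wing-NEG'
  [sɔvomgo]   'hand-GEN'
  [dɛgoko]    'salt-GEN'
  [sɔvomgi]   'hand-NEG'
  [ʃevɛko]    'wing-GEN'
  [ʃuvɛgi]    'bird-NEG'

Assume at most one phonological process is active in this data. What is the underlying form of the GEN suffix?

/-ko/

The GEN suffix surfaces as [-go] and [-ko], depending on the final segment of the stem.
The NEG suffix, which begins with [g], is invariant after every stem; so [g] is not altered by any rule here.
The GEN suffix is therefore /-ko/ underlyingly, with post-nasal voicing: voiceless stops become voiced after a nasal.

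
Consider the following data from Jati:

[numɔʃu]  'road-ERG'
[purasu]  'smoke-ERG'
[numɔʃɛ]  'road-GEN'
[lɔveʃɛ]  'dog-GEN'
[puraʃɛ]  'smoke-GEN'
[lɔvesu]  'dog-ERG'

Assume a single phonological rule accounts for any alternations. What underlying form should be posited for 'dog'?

In [lɔvesu] and [lɔveʃɛ] the final segment of 'dog' alternates: [s] ~ [ʃ].
The stem 'road' ([numɔʃu], [numɔʃɛ]) shows [ʃ] unchanged in both environments, so [ʃ] cannot be basic with [s] derived before the ERG suffix.
Therefore /s/ is basic and [ʃ] is derived by palatalization before a front vowel (/s/ becomes palato-alveolar [ʃ] before a front vowel).

/lɔves/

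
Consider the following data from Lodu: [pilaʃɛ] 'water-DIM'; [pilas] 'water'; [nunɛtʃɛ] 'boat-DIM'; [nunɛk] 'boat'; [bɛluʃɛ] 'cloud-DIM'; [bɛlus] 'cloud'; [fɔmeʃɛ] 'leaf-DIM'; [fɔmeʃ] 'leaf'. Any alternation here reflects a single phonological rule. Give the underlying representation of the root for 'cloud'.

In [bɛluʃɛ] and [bɛlus] the final segment of 'cloud' alternates: [ʃ] ~ [s].
But 'leaf' keeps [ʃ] in both environments ([fɔmeʃɛ], [fɔmeʃ]), so there is no rule changing /ʃ/ to [s] in isolation.
Therefore /s/ is basic and [ʃ] is derived by palatalization before a front vowel (/k/ and /s/ become palato-alveolar [tʃ] and [ʃ] before a front vowel).
So 'cloud' = /bɛlus/.

/bɛlus/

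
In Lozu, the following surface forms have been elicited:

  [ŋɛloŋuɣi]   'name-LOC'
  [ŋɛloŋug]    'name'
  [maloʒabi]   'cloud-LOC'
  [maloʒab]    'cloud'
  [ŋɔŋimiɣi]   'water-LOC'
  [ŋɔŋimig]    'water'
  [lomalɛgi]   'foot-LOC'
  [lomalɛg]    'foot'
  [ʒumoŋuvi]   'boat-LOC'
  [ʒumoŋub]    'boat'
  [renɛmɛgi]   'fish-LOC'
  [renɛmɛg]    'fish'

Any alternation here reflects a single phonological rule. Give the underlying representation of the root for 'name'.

/ŋɛloŋuɣ/

'name' shows [ɣ] ~ [g] at the end of the stem ([ŋɛloŋuɣi] vs [ŋɛloŋug]).
But 'foot' keeps [g] in both environments ([lomalɛgi], [lomalɛg]), so there is no rule changing /g/ to [ɣ] before the LOC suffix.
Therefore /ɣ/ is basic and [g] is derived by word-final hardening (voiced fricatives become stops word-finally).
The underlying form of 'name' is therefore /ŋɛloŋuɣ/.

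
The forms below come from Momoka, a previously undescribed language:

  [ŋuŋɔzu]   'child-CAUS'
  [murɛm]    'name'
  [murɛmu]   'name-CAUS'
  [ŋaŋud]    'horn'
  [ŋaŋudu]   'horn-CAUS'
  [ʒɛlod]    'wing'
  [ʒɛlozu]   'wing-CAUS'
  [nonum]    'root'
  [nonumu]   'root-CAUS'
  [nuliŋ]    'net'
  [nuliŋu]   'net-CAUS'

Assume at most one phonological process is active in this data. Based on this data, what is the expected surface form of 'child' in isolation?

[ŋuŋɔd]

In [ʒɛlod] and [ʒɛlozu] the final segment of 'wing' alternates: [d] ~ [z].
But 'horn' keeps [d] in both environments ([ŋaŋud], [ŋaŋudu]), so there is no rule changing /d/ to [z] before the CAUS suffix.
So /z/ is underlying, and a rule of word-final hardening — voiced fricatives become stops word-finally — gives [d].
The one attested form of 'child', [ŋuŋɔzu], shows underlying /ŋuŋɔz/. Applying the same rule word-finally gives [ŋuŋɔd].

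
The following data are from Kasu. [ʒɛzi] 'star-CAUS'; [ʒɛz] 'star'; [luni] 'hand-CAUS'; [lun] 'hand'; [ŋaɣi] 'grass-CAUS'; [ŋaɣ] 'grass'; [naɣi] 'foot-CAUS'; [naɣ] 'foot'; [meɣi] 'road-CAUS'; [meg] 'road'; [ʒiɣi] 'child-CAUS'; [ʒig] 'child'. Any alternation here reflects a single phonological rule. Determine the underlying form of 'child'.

In [ʒiɣi] and [ʒig] the final segment of 'child' alternates: [ɣ] ~ [g].
If /ɣ/ were underlying and a rule turned it into [g] in isolation, 'foot' would also alternate; but it has [ɣ] in both [naɣi] and [naɣ].
The underlying segment must be /g/; voiced stops become fricatives between vowels, yielding [ɣ] there.

/ʒig/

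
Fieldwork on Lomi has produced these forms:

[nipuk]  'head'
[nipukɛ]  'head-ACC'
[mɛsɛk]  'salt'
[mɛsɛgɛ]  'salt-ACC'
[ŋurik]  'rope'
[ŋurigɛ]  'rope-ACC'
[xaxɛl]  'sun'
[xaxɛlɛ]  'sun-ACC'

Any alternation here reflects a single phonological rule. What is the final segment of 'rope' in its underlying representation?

The root 'rope' surfaces as [ŋurik] and [ŋurigɛ], with a stem-final [k] ~ [g] alternation.
The stem 'head' ([nipuk], [nipukɛ]) shows [k] unchanged in both environments, so [k] cannot be basic with [g] derived before the ACC suffix.
The underlying segment must be /g/; voiced obstruents become voiceless word-finally, yielding [k] there.

/g/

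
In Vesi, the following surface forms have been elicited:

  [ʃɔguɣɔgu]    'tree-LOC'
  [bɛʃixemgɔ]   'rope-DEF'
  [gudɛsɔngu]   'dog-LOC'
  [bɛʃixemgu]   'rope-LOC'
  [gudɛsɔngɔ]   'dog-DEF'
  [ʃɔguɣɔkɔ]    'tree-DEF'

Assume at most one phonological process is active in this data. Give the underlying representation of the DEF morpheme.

The DEF morpheme has two allomorphs, [-gɔ] and [-kɔ].
By contrast the LOC suffix keeps its initial [g] throughout — that segment must be underlying.
So the underlying form is /-kɔ/, and voiceless stops become voiced after a nasal.

/-kɔ/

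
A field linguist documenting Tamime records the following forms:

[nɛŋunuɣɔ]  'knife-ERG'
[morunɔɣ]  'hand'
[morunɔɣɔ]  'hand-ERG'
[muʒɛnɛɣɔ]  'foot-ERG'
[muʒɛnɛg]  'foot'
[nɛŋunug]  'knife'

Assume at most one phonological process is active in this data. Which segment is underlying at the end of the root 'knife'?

The stem for 'knife' ends in [g] in [nɛŋunug] but [ɣ] in [nɛŋunuɣɔ].
Compare 'hand', with invariant [ɣ] in [morunɔɣ] and [morunɔɣɔ]: an analysis with underlying /ɣ/ and a rule producing [g] in isolation would wrongly predict alternation here too.
Therefore /g/ is basic and [ɣ] is derived by intervocalic spirantization (voiced stops become fricatives between vowels).

/g/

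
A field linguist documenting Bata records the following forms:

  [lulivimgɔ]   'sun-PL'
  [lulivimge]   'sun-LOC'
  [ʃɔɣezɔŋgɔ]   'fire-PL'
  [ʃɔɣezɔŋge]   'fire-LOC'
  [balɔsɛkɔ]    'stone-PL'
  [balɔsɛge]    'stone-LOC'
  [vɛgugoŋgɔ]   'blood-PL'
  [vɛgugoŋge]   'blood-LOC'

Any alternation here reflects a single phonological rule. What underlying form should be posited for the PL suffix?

/-kɔ/

The PL suffix surfaces as [-gɔ] and [-kɔ], depending on the final segment of the stem.
By contrast the LOC suffix keeps its initial [g] throughout — that segment must be underlying.
So the underlying form is /-kɔ/, and voiceless stops become voiced after a nasal.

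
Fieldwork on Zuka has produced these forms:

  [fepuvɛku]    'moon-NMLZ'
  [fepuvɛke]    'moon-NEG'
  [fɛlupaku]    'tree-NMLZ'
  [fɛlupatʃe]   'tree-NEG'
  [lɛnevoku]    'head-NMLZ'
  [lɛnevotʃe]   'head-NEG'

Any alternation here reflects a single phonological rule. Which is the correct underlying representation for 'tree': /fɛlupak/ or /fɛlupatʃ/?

/fɛlupatʃ/

The stem for 'tree' ends in [k] in [fɛlupaku] but [tʃ] in [fɛlupatʃe].
Compare 'moon', with invariant [k] in [fepuvɛku] and [fepuvɛke]: an analysis with underlying /k/ and a rule producing [tʃ] before the NEG suffix would wrongly predict alternation here too.
Therefore /tʃ/ is basic and [k] is derived by depalatalization (palato-alveolar /tʃ/ becomes [k] when no front vowel follows).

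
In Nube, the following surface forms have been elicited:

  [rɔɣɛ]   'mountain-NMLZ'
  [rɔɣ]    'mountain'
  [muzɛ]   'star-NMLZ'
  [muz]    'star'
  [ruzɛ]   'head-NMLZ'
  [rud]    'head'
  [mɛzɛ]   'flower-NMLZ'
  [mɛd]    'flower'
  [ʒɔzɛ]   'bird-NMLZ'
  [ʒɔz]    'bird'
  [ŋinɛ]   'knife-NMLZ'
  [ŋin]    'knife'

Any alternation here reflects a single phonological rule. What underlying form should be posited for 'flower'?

The stem for 'flower' ends in [z] in [mɛzɛ] but [d] in [mɛd].
But 'star' keeps [z] in both environments ([muzɛ], [muz]), so there is no rule changing /z/ to [d] in isolation.
The alternation reflects intervocalic spirantization: voiced stops become fricatives between vowels. /d/ is underlying.
So 'flower' = /mɛd/.

/mɛd/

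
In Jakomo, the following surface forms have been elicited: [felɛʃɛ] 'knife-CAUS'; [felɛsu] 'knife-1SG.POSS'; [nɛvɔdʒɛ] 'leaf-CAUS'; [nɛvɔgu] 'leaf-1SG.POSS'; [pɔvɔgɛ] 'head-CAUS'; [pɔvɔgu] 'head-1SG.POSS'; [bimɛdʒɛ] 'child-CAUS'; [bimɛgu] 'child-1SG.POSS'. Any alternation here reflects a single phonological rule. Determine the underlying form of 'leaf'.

The stem for 'leaf' ends in [dʒ] in [nɛvɔdʒɛ] but [g] in [nɛvɔgu].
The stem 'head' ([pɔvɔgɛ], [pɔvɔgu]) shows [g] unchanged in both environments, so [g] cannot be basic with [dʒ] derived before the CAUS suffix.
The underlying segment must be /dʒ/; palato-alveolar /dʒ/ and /ʃ/ become [g] and [s] when no front vowel follows, yielding [g] there.
The underlying form of 'leaf' is therefore /nɛvɔdʒ/.

/nɛvɔdʒ/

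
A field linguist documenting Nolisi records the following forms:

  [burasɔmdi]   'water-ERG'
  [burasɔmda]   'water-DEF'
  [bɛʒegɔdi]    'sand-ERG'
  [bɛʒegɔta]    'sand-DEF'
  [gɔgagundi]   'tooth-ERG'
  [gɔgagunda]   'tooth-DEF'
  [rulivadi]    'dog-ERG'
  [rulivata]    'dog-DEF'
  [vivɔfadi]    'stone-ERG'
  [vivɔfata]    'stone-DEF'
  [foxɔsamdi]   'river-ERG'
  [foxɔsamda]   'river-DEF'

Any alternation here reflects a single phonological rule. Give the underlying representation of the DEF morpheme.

The DEF suffix surfaces as [-da] and [-ta], depending on the final segment of the stem.
By contrast the ERG suffix keeps its initial [d] throughout — that segment must be underlying.
So the underlying form is /-ta/, and voiceless stops become voiced after a nasal.

/-ta/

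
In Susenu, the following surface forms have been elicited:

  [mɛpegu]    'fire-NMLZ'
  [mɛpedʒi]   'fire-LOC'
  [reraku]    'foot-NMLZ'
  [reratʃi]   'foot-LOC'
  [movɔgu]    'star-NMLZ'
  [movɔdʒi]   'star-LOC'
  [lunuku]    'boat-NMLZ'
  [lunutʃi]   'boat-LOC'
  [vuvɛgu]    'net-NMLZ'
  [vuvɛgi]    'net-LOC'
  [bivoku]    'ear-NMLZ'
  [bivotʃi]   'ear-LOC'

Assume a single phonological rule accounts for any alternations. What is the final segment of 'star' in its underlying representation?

/dʒ/

The stem for 'star' ends in [g] in [movɔgu] but [dʒ] in [movɔdʒi].
If /g/ were underlying and a rule turned it into [dʒ] before the LOC suffix, 'net' would also alternate; but it has [g] in both [vuvɛgu] and [vuvɛgi].
Therefore /dʒ/ is basic and [g] is derived by depalatalization (palato-alveolar /tʃ/ and /dʒ/ become [k] and [g] when no front vowel follows).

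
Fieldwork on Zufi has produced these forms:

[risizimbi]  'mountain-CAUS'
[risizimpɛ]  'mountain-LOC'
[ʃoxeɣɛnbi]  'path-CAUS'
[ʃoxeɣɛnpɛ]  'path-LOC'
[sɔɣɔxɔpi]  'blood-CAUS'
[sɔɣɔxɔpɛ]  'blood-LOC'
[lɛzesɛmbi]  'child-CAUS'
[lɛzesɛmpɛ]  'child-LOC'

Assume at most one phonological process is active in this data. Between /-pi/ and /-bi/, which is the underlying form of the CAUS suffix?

The CAUS suffix surfaces as [-bi] and [-pi], depending on the final segment of the stem.
By contrast the LOC suffix keeps its initial [p] throughout — that segment must be underlying.
The CAUS suffix is therefore /-bi/ underlyingly, with post-vocalic devoicing: voiced stops become voiceless after a vowel.

/-bi/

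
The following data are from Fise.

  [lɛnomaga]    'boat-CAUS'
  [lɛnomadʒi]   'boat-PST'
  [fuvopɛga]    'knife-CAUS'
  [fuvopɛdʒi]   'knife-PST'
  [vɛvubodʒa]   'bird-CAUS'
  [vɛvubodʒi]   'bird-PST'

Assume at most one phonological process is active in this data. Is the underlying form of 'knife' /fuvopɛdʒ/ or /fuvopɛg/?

/fuvopɛg/

'knife' shows [g] ~ [dʒ] at the end of the stem ([fuvopɛga] vs [fuvopɛdʒi]).
But 'bird' keeps [dʒ] in both environments ([vɛvubodʒa], [vɛvubodʒi]), so there is no rule changing /dʒ/ to [g] before the CAUS suffix.
The underlying segment must be /g/; /g/ becomes palato-alveolar [dʒ] before a front vowel, yielding [dʒ] there.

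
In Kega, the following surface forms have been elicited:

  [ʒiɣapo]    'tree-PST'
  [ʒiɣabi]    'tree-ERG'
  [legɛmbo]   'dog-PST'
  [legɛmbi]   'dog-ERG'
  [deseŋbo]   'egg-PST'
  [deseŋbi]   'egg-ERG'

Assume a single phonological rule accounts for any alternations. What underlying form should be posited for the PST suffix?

/-po/

The PST morpheme has two allomorphs, [-bo] and [-po].
The ERG suffix, which begins with [b], is invariant after every stem; so [b] is not altered by any rule here.
So the underlying form is /-po/, and voiceless stops become voiced after a nasal.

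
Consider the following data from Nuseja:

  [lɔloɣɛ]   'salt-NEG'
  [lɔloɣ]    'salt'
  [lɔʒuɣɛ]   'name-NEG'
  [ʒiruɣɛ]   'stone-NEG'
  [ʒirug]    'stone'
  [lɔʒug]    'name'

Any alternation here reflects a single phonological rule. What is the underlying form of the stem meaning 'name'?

'name' shows [ɣ] ~ [g] at the end of the stem ([lɔʒuɣɛ] vs [lɔʒug]).
The stem 'salt' ([lɔloɣɛ], [lɔloɣ]) shows [ɣ] unchanged in both environments, so [ɣ] cannot be basic with [g] derived in isolation.
The alternation reflects intervocalic spirantization: voiced stops become fricatives between vowels. /g/ is underlying.
So 'name' = /lɔʒug/.

/lɔʒug/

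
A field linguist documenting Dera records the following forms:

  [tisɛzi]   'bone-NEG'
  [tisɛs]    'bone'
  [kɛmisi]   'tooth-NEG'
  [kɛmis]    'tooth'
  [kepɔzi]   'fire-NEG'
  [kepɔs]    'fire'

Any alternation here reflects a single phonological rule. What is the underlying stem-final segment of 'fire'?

/z/

The root 'fire' surfaces as [kepɔzi] and [kepɔs], with a stem-final [z] ~ [s] alternation.
The stem 'tooth' ([kɛmisi], [kɛmis]) shows [s] unchanged in both environments, so [s] cannot be basic with [z] derived before the NEG suffix.
Therefore /z/ is basic and [s] is derived by word-final obstruent devoicing (voiced obstruents become voiceless word-finally).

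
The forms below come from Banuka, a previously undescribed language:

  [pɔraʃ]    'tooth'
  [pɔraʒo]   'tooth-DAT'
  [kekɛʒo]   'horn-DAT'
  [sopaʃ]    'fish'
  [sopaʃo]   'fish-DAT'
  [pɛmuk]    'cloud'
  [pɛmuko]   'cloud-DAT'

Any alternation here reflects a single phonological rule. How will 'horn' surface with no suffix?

The stem for 'tooth' ends in [ʃ] in [pɔraʃ] but [ʒ] in [pɔraʒo].
But 'fish' keeps [ʃ] in both environments ([sopaʃ], [sopaʃo]), so there is no rule changing /ʃ/ to [ʒ] before the DAT suffix.
The underlying segment must be /ʒ/; voiced obstruents become voiceless word-finally, yielding [ʃ] there.
The one attested form of 'horn', [kekɛʒo], shows underlying /kekɛʒ/. Applying the same rule word-finally gives [kekɛʃ].

[kekɛʃ]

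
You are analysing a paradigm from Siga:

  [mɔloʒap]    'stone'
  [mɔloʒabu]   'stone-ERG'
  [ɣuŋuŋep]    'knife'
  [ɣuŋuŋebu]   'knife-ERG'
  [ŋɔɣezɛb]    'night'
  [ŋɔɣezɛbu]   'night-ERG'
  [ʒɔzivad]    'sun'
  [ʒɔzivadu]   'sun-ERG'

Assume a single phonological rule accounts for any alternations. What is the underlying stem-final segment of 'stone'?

In [mɔloʒap] and [mɔloʒabu] the final segment of 'stone' alternates: [p] ~ [b].
Compare 'night', with invariant [b] in [ŋɔɣezɛb] and [ŋɔɣezɛbu]: an analysis with underlying /b/ and a rule producing [p] in isolation would wrongly predict alternation here too.
So /p/ is underlying, and a rule of intervocalic voicing — voiceless stops become voiced between vowels — gives [b].

/p/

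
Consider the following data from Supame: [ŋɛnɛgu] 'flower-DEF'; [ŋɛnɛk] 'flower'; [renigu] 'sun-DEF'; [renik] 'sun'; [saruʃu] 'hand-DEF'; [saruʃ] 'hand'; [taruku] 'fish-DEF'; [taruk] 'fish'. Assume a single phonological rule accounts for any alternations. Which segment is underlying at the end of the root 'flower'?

In [ŋɛnɛgu] and [ŋɛnɛk] the final segment of 'flower' alternates: [g] ~ [k].
But 'fish' keeps [k] in both environments ([taruku], [taruk]), so there is no rule changing /k/ to [g] before the DEF suffix.
The underlying segment must be /g/; voiced obstruents become voiceless word-finally, yielding [k] there.

/g/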